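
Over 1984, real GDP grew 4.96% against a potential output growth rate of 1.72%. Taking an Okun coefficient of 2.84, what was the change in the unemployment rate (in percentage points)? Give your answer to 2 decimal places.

Growth-rate Okun's law: g_Y = g_Y* - β × Δu, so Δu = (g_Y* - g_Y)/β.
Δu = (1.72 - 4.96)/2.84 = -3.24/2.84 = -1.14 percentage points.

-1.14 percentage points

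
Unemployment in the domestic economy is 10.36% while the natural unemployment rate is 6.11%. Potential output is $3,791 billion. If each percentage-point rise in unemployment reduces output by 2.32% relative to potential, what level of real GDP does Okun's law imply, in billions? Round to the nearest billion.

Unemployment gap = 10.36 - 6.11 = 4.25 points, so the output gap is -2.32 × 4.25 = -9.86%.
Actual GDP = 3791 × (1 - 9.86/100) = 3791 × 0.9014 ≈ 3417 billion.

$3,417 billion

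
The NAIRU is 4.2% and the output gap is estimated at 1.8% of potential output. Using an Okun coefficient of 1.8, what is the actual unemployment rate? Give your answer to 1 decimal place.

3.2%

From Okun's law, u - u* = -(output gap)/β = -(1.8)/1.8 = -1 point.
So u = 4.2 - 1 = 3.2%.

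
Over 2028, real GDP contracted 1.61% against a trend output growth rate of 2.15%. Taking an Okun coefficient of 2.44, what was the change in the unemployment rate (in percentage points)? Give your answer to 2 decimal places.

Growth-rate Okun's law: g_Y = g_Y* - β × Δu, so Δu = (g_Y* - g_Y)/β.
Δu = (2.15 + 1.61)/2.44 = 3.76/2.44 = 1.54 percentage points.

1.54 percentage points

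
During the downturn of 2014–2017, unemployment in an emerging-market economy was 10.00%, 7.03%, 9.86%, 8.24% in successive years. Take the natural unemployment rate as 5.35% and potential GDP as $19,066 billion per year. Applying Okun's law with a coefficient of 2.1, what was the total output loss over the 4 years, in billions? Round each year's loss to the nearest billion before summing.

$5,498 billion

Year 2014: gap = -2.1 × (10 - 5.35) = -9.765%, loss ≈ 19066 × 9.765/100 ≈ 1862.
Year 2015: gap = -2.1 × (7.03 - 5.35) = -3.528%, loss ≈ 19066 × 3.528/100 ≈ 673.
Year 2016: gap = -2.1 × (9.86 - 5.35) = -9.471%, loss ≈ 19066 × 9.471/100 ≈ 1806.
Year 2017: gap = -2.1 × (8.24 - 5.35) = -6.069%, loss ≈ 19066 × 6.069/100 ≈ 1157.
Total lost output = 1862 + 673 + 1806 + 1157 = 5498 billion.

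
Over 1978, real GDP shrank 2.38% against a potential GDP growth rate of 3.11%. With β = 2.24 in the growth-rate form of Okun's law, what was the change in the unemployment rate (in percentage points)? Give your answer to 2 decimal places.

2.45 percentage points

Growth-rate Okun's law: g_Y = g_Y* - β × Δu, so Δu = (g_Y* - g_Y)/β.
Δu = (3.11 + 2.38)/2.24 = 5.49/2.24 = 2.45 percentage points.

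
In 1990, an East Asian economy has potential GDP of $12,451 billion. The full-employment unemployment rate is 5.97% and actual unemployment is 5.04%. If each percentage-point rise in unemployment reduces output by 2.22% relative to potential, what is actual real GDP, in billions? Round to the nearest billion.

Unemployment gap = 5.04 - 5.97 = -0.93 points, so the output gap is -2.22 × (-0.93) = 2.0646%.
Actual GDP = 12451 × (1 + 2.0646/100) = 12451 × 1.020646 ≈ 12708 billion.

$12,708 billion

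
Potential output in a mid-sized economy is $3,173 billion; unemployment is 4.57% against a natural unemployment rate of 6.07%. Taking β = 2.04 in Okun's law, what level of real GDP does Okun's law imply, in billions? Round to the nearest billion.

$3,270 billion

Unemployment gap = 4.57 - 6.07 = -1.5 points, so the output gap is -2.04 × (-1.5) = 3.06%.
Actual GDP = 3173 × (1 + 3.06/100) = 3173 × 1.0306 ≈ 3270 billion.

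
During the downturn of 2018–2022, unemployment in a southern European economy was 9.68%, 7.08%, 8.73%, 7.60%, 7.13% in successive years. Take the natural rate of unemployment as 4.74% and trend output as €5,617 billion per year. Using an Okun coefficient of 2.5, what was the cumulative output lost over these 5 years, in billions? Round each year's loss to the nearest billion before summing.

Year 2018: gap = -2.5 × (9.68 - 4.74) = -12.35%, loss ≈ 5617 × 12.35/100 ≈ 694.
Year 2019: gap = -2.5 × (7.08 - 4.74) = -5.85%, loss ≈ 5617 × 5.85/100 ≈ 329.
Year 2020: gap = -2.5 × (8.73 - 4.74) = -9.975%, loss ≈ 5617 × 9.975/100 ≈ 560.
Year 2021: gap = -2.5 × (7.6 - 4.74) = -7.15%, loss ≈ 5617 × 7.15/100 ≈ 402.
Year 2022: gap = -2.5 × (7.13 - 4.74) = -5.975%, loss ≈ 5617 × 5.975/100 ≈ 336.
Total lost output = 694 + 329 + 560 + 402 + 336 = 2321 billion.

€2,321 billion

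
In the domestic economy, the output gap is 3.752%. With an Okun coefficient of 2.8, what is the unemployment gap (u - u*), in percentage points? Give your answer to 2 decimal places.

Okun's law: output gap = -β × (u - u*), so u - u* = -(output gap)/β.
u - u* = -(3.752)/2.8 = -1.34 percentage points.

-1.34 percentage points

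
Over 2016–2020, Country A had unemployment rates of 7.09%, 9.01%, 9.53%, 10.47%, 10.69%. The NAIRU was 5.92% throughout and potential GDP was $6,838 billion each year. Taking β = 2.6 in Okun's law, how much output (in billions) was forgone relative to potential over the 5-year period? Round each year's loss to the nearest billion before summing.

Year 2016: gap = -2.6 × (7.09 - 5.92) = -3.042%, loss ≈ 6838 × 3.042/100 ≈ 208.
Year 2017: gap = -2.6 × (9.01 - 5.92) = -8.034%, loss ≈ 6838 × 8.034/100 ≈ 549.
Year 2018: gap = -2.6 × (9.53 - 5.92) = -9.386%, loss ≈ 6838 × 9.386/100 ≈ 642.
Year 2019: gap = -2.6 × (10.47 - 5.92) = -11.83%, loss ≈ 6838 × 11.83/100 ≈ 809.
Year 2020: gap = -2.6 × (10.69 - 5.92) = -12.402%, loss ≈ 6838 × 12.402/100 ≈ 848.
Total lost output = 208 + 549 + 642 + 809 + 848 = 3056 billion.

$3,056 billion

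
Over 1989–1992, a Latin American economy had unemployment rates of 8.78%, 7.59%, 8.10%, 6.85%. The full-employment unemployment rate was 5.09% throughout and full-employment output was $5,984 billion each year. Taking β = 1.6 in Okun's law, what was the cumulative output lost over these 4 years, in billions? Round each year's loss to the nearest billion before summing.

$1,049 billion

Year 1989: gap = -1.6 × (8.78 - 5.09) = -5.904%, loss ≈ 5984 × 5.904/100 ≈ 353.
Year 1990: gap = -1.6 × (7.59 - 5.09) = -4%, loss ≈ 5984 × 4/100 ≈ 239.
Year 1991: gap = -1.6 × (8.1 - 5.09) = -4.816%, loss ≈ 5984 × 4.816/100 ≈ 288.
Year 1992: gap = -1.6 × (6.85 - 5.09) = -2.816%, loss ≈ 5984 × 2.816/100 ≈ 169.
Total lost output = 353 + 239 + 288 + 169 = 1049 billion.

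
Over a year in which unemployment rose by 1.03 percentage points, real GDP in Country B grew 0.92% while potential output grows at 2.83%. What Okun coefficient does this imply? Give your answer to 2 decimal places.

β ≈ 1.85

Growth form: g_Y = g_Y* - β × Δu, so β = (g_Y* - g_Y)/Δu.
β = (2.83 - 0.92)/1.03 = 1.91/1.03 = 1.85.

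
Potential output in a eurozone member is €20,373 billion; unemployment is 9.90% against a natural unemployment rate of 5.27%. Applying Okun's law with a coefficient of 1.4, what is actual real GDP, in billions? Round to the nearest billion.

Unemployment gap = 9.9 - 5.27 = 4.63 points, so the output gap is -1.4 × 4.63 = -6.482%.
Actual GDP = 20373 × (1 - 6.482/100) = 20373 × 0.93518 ≈ 19052 billion.

€19,052 billion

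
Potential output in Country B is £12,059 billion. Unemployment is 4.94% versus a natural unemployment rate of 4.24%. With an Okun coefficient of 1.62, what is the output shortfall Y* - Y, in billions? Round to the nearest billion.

Output gap = -1.62 × (4.94 - 4.24) = -1.62 × 0.7 = -1.134%.
Actual GDP ≈ 12059 × 0.98866 ≈ 11922 billion, so the shortfall is 12059 - 11922 = 137 billion.

£137 billion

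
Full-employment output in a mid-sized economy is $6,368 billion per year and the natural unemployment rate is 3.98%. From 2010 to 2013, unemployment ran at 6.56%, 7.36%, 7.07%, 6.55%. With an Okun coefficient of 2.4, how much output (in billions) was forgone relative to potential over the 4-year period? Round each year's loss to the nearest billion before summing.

$1,776 billion

Year 2010: gap = -2.4 × (6.56 - 3.98) = -6.192%, loss ≈ 6368 × 6.192/100 ≈ 394.
Year 2011: gap = -2.4 × (7.36 - 3.98) = -8.112%, loss ≈ 6368 × 8.112/100 ≈ 517.
Year 2012: gap = -2.4 × (7.07 - 3.98) = -7.416%, loss ≈ 6368 × 7.416/100 ≈ 472.
Year 2013: gap = -2.4 × (6.55 - 3.98) = -6.168%, loss ≈ 6368 × 6.168/100 ≈ 393.
Total lost output = 394 + 517 + 472 + 393 = 1776 billion.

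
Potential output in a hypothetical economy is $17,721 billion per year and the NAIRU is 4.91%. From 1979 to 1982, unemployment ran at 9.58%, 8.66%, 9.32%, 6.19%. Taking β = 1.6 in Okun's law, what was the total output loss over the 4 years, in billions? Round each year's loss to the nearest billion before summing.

Year 1979: gap = -1.6 × (9.58 - 4.91) = -7.472%, loss ≈ 17721 × 7.472/100 ≈ 1324.
Year 1980: gap = -1.6 × (8.66 - 4.91) = -6%, loss ≈ 17721 × 6/100 ≈ 1063.
Year 1981: gap = -1.6 × (9.32 - 4.91) = -7.056%, loss ≈ 17721 × 7.056/100 ≈ 1250.
Year 1982: gap = -1.6 × (6.19 - 4.91) = -2.048%, loss ≈ 17721 × 2.048/100 ≈ 363.
Total lost output = 1324 + 1063 + 1250 + 363 = 4000 billion.

$4,000 billion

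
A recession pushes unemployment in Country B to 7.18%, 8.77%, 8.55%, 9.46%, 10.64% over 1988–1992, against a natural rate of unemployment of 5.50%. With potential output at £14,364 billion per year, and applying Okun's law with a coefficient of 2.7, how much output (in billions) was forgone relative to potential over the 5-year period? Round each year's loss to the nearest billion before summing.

£6,632 billion

Year 1988: gap = -2.7 × (7.18 - 5.5) = -4.536%, loss ≈ 14364 × 4.536/100 ≈ 652.
Year 1989: gap = -2.7 × (8.77 - 5.5) = -8.829%, loss ≈ 14364 × 8.829/100 ≈ 1268.
Year 1990: gap = -2.7 × (8.55 - 5.5) = -8.235%, loss ≈ 14364 × 8.235/100 ≈ 1183.
Year 1991: gap = -2.7 × (9.46 - 5.5) = -10.692%, loss ≈ 14364 × 10.692/100 ≈ 1536.
Year 1992: gap = -2.7 × (10.64 - 5.5) = -13.878%, loss ≈ 14364 × 13.878/100 ≈ 1993.
Total lost output = 652 + 1268 + 1183 + 1536 + 1993 = 6632 billion.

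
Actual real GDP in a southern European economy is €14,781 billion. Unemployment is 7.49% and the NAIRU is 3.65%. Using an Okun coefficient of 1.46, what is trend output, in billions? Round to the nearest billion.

€15,659 billion

Unemployment gap = 7.49 - 3.65 = 3.84 points, so output gap = -1.46 × 3.84 = -5.6064%.
Since Y = Y* × (1 + gap/100), Y* = 14781/0.943936 ≈ 15659 billion.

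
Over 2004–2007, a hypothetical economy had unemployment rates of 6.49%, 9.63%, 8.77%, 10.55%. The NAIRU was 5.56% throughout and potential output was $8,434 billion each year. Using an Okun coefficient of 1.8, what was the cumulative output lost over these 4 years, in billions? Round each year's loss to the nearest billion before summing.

Year 2004: gap = -1.8 × (6.49 - 5.56) = -1.674%, loss ≈ 8434 × 1.674/100 ≈ 141.
Year 2005: gap = -1.8 × (9.63 - 5.56) = -7.326%, loss ≈ 8434 × 7.326/100 ≈ 618.
Year 2006: gap = -1.8 × (8.77 - 5.56) = -5.778%, loss ≈ 8434 × 5.778/100 ≈ 487.
Year 2007: gap = -1.8 × (10.55 - 5.56) = -8.982%, loss ≈ 8434 × 8.982/100 ≈ 758.
Total lost output = 141 + 618 + 487 + 758 = 2004 billion.

$2,004 billion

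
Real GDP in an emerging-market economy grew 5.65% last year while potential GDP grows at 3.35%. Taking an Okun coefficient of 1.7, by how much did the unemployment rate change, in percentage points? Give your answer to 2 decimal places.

Growth-rate Okun's law: g_Y = g_Y* - β × Δu, so Δu = (g_Y* - g_Y)/β.
Δu = (3.35 - 5.65)/1.7 = -2.3/1.7 = -1.35 percentage points.

-1.35 percentage points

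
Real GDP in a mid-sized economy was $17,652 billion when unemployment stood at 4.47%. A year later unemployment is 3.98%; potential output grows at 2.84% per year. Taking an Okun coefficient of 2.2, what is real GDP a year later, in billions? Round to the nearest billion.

Δu = 3.98 - 4.47 = -0.49 points.
Okun's law (growth form): g_Y = g_Y* - β × Δu = 2.84 - 2.2 × (-0.49) = 2.84 + 1.078 = 3.918%.
Real GDP in the next year = 17652 × (1 + 3.918/100) = 17652 × 1.03918 ≈ 18344 billion.

$18,344 billion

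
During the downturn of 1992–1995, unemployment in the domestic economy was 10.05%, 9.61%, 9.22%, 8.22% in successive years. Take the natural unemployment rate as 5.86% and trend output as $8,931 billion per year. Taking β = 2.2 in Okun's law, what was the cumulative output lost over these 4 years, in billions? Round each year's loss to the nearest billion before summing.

$2,684 billion

Year 1992: gap = -2.2 × (10.05 - 5.86) = -9.218%, loss ≈ 8931 × 9.218/100 ≈ 823.
Year 1993: gap = -2.2 × (9.61 - 5.86) = -8.25%, loss ≈ 8931 × 8.25/100 ≈ 737.
Year 1994: gap = -2.2 × (9.22 - 5.86) = -7.392%, loss ≈ 8931 × 7.392/100 ≈ 660.
Year 1995: gap = -2.2 × (8.22 - 5.86) = -5.192%, loss ≈ 8931 × 5.192/100 ≈ 464.
Total lost output = 823 + 737 + 660 + 464 = 2684 billion.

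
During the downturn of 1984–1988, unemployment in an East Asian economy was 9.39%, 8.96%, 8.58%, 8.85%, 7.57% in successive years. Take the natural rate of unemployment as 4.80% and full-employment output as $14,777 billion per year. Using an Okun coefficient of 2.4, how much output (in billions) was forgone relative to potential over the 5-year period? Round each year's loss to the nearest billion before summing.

Year 1984: gap = -2.4 × (9.39 - 4.8) = -11.016%, loss ≈ 14777 × 11.016/100 ≈ 1628.
Year 1985: gap = -2.4 × (8.96 - 4.8) = -9.984%, loss ≈ 14777 × 9.984/100 ≈ 1475.
Year 1986: gap = -2.4 × (8.58 - 4.8) = -9.072%, loss ≈ 14777 × 9.072/100 ≈ 1341.
Year 1987: gap = -2.4 × (8.85 - 4.8) = -9.72%, loss ≈ 14777 × 9.72/100 ≈ 1436.
Year 1988: gap = -2.4 × (7.57 - 4.8) = -6.648%, loss ≈ 14777 × 6.648/100 ≈ 982.
Total lost output = 1628 + 1475 + 1341 + 1436 + 982 = 6862 billion.

$6,862 billion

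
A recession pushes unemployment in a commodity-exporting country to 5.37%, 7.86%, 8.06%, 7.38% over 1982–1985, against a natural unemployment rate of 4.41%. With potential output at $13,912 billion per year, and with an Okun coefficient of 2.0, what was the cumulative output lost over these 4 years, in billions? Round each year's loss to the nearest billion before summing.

$3,069 billion

Year 1982: gap = -2.0 × (5.37 - 4.41) = -1.92%, loss ≈ 13912 × 1.92/100 ≈ 267.
Year 1983: gap = -2.0 × (7.86 - 4.41) = -6.9%, loss ≈ 13912 × 6.9/100 ≈ 960.
Year 1984: gap = -2.0 × (8.06 - 4.41) = -7.3%, loss ≈ 13912 × 7.3/100 ≈ 1016.
Year 1985: gap = -2.0 × (7.38 - 4.41) = -5.94%, loss ≈ 13912 × 5.94/100 ≈ 826.
Total lost output = 267 + 960 + 1016 + 826 = 3069 billion.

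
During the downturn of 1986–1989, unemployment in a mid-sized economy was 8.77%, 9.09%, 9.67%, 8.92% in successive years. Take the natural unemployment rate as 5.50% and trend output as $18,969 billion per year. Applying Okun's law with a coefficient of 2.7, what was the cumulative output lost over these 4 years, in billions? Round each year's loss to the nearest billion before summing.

Year 1986: gap = -2.7 × (8.77 - 5.5) = -8.829%, loss ≈ 18969 × 8.829/100 ≈ 1675.
Year 1987: gap = -2.7 × (9.09 - 5.5) = -9.693%, loss ≈ 18969 × 9.693/100 ≈ 1839.
Year 1988: gap = -2.7 × (9.67 - 5.5) = -11.259%, loss ≈ 18969 × 11.259/100 ≈ 2136.
Year 1989: gap = -2.7 × (8.92 - 5.5) = -9.234%, loss ≈ 18969 × 9.234/100 ≈ 1752.
Total lost output = 1675 + 1839 + 2136 + 1752 = 7402 billion.

$7,402 billion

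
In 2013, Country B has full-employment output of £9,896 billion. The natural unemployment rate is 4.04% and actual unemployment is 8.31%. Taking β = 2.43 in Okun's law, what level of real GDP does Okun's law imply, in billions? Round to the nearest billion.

Unemployment gap = 8.31 - 4.04 = 4.27 points, so the output gap is -2.43 × 4.27 = -10.3761%.
Actual GDP = 9896 × (1 - 10.3761/100) = 9896 × 0.896239 ≈ 8869 billion.

£8,869 billion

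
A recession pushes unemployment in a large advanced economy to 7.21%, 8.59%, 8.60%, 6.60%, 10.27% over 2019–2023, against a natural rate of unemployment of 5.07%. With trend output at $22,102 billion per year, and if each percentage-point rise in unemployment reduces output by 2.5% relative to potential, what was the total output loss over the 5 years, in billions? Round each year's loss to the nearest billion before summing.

$8,796 billion

Year 2019: gap = -2.5 × (7.21 - 5.07) = -5.35%, loss ≈ 22102 × 5.35/100 ≈ 1182.
Year 2020: gap = -2.5 × (8.59 - 5.07) = -8.8%, loss ≈ 22102 × 8.8/100 ≈ 1945.
Year 2021: gap = -2.5 × (8.6 - 5.07) = -8.825%, loss ≈ 22102 × 8.825/100 ≈ 1951.
Year 2022: gap = -2.5 × (6.6 - 5.07) = -3.825%, loss ≈ 22102 × 3.825/100 ≈ 845.
Year 2023: gap = -2.5 × (10.27 - 5.07) = -13%, loss ≈ 22102 × 13/100 ≈ 2873.
Total lost output = 1182 + 1945 + 1951 + 845 + 2873 = 8796 billion.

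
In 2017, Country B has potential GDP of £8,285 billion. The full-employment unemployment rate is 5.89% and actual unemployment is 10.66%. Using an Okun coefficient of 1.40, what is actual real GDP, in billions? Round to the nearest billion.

Unemployment gap = 10.66 - 5.89 = 4.77 points, so the output gap is -1.4 × 4.77 = -6.678%.
Actual GDP = 8285 × (1 - 6.678/100) = 8285 × 0.93322 ≈ 7732 billion.

£7,732 billion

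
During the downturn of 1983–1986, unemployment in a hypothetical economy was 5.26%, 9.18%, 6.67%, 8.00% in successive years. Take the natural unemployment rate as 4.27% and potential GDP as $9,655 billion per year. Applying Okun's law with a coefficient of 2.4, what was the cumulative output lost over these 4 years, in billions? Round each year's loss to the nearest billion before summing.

$2,787 billion

Year 1983: gap = -2.4 × (5.26 - 4.27) = -2.376%, loss ≈ 9655 × 2.376/100 ≈ 229.
Year 1984: gap = -2.4 × (9.18 - 4.27) = -11.784%, loss ≈ 9655 × 11.784/100 ≈ 1138.
Year 1985: gap = -2.4 × (6.67 - 4.27) = -5.76%, loss ≈ 9655 × 5.76/100 ≈ 556.
Year 1986: gap = -2.4 × (8 - 4.27) = -8.952%, loss ≈ 9655 × 8.952/100 ≈ 864.
Total lost output = 229 + 1138 + 556 + 864 = 2787 billion.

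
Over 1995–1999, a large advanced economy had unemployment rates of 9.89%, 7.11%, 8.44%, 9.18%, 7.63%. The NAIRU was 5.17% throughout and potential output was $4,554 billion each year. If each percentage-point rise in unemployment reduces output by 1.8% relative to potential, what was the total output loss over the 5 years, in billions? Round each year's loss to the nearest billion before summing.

$1,345 billion

Year 1995: gap = -1.8 × (9.89 - 5.17) = -8.496%, loss ≈ 4554 × 8.496/100 ≈ 387.
Year 1996: gap = -1.8 × (7.11 - 5.17) = -3.492%, loss ≈ 4554 × 3.492/100 ≈ 159.
Year 1997: gap = -1.8 × (8.44 - 5.17) = -5.886%, loss ≈ 4554 × 5.886/100 ≈ 268.
Year 1998: gap = -1.8 × (9.18 - 5.17) = -7.218%, loss ≈ 4554 × 7.218/100 ≈ 329.
Year 1999: gap = -1.8 × (7.63 - 5.17) = -4.428%, loss ≈ 4554 × 4.428/100 ≈ 202.
Total lost output = 387 + 159 + 268 + 329 + 202 = 1345 billion.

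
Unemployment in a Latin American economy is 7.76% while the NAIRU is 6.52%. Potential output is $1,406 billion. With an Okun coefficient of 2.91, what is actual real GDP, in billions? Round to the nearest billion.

$1,355 billion

Unemployment gap = 7.76 - 6.52 = 1.24 points, so the output gap is -2.91 × 1.24 = -3.6084%.
Actual GDP = 1406 × (1 - 3.6084/100) = 1406 × 0.963916 ≈ 1355 billion.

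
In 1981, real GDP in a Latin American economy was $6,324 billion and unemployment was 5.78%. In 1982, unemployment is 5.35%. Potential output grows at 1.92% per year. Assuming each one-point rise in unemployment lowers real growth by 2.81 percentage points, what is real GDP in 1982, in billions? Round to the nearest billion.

Δu = 5.35 - 5.78 = -0.43 points.
Okun's law (growth form): g_Y = g_Y* - β × Δu = 1.92 - 2.81 × (-0.43) = 1.92 + 1.2083 = 3.1283%.
Real GDP in the next year = 6324 × (1 + 3.1283/100) = 6324 × 1.031283 ≈ 6522 billion.

$6,522 billion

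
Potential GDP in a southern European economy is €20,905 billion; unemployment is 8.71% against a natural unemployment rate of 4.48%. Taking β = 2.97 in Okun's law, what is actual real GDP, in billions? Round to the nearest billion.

€18,279 billion

Unemployment gap = 8.71 - 4.48 = 4.23 points, so the output gap is -2.97 × 4.23 = -12.5631%.
Actual GDP = 20905 × (1 - 12.5631/100) = 20905 × 0.874369 ≈ 18279 billion.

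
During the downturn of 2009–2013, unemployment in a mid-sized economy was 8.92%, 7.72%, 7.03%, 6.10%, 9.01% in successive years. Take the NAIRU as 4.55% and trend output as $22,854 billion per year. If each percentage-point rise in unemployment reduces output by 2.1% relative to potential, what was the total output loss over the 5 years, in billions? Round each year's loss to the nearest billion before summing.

Year 2009: gap = -2.1 × (8.92 - 4.55) = -9.177%, loss ≈ 22854 × 9.177/100 ≈ 2097.
Year 2010: gap = -2.1 × (7.72 - 4.55) = -6.657%, loss ≈ 22854 × 6.657/100 ≈ 1521.
Year 2011: gap = -2.1 × (7.03 - 4.55) = -5.208%, loss ≈ 22854 × 5.208/100 ≈ 1190.
Year 2012: gap = -2.1 × (6.1 - 4.55) = -3.255%, loss ≈ 22854 × 3.255/100 ≈ 744.
Year 2013: gap = -2.1 × (9.01 - 4.55) = -9.366%, loss ≈ 22854 × 9.366/100 ≈ 2141.
Total lost output = 2097 + 1521 + 1190 + 744 + 2141 = 7693 billion.

$7,693 billion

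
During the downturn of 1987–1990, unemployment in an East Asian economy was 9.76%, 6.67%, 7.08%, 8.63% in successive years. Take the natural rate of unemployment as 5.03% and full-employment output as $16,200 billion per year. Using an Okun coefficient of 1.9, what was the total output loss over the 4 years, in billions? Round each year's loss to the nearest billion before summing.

Year 1987: gap = -1.9 × (9.76 - 5.03) = -8.987%, loss ≈ 16200 × 8.987/100 ≈ 1456.
Year 1988: gap = -1.9 × (6.67 - 5.03) = -3.116%, loss ≈ 16200 × 3.116/100 ≈ 505.
Year 1989: gap = -1.9 × (7.08 - 5.03) = -3.895%, loss ≈ 16200 × 3.895/100 ≈ 631.
Year 1990: gap = -1.9 × (8.63 - 5.03) = -6.84%, loss ≈ 16200 × 6.84/100 ≈ 1108.
Total lost output = 1456 + 505 + 631 + 1108 = 3700 billion.

$3,700 billion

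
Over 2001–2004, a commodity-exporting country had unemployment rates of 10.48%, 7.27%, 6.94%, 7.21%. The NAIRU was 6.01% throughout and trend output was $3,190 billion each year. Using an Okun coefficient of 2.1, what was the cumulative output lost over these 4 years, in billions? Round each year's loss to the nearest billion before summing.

Year 2001: gap = -2.1 × (10.48 - 6.01) = -9.387%, loss ≈ 3190 × 9.387/100 ≈ 299.
Year 2002: gap = -2.1 × (7.27 - 6.01) = -2.646%, loss ≈ 3190 × 2.646/100 ≈ 84.
Year 2003: gap = -2.1 × (6.94 - 6.01) = -1.953%, loss ≈ 3190 × 1.953/100 ≈ 62.
Year 2004: gap = -2.1 × (7.21 - 6.01) = -2.52%, loss ≈ 3190 × 2.52/100 ≈ 80.
Total lost output = 299 + 84 + 62 + 80 = 525 billion.

$525 billion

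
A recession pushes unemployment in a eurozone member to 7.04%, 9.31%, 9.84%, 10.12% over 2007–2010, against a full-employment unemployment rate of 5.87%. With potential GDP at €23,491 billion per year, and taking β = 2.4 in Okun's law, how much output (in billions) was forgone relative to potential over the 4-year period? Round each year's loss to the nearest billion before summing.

Year 2007: gap = -2.4 × (7.04 - 5.87) = -2.808%, loss ≈ 23491 × 2.808/100 ≈ 660.
Year 2008: gap = -2.4 × (9.31 - 5.87) = -8.256%, loss ≈ 23491 × 8.256/100 ≈ 1939.
Year 2009: gap = -2.4 × (9.84 - 5.87) = -9.528%, loss ≈ 23491 × 9.528/100 ≈ 2238.
Year 2010: gap = -2.4 × (10.12 - 5.87) = -10.2%, loss ≈ 23491 × 10.2/100 ≈ 2396.
Total lost output = 660 + 1939 + 2238 + 2396 = 7233 billion.

€7,233 billion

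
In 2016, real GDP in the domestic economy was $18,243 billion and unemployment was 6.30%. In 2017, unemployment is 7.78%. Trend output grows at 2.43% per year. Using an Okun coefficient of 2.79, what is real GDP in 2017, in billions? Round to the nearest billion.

$17,933 billion

Δu = 7.78 - 6.3 = 1.48 points.
Okun's law (growth form): g_Y = g_Y* - β × Δu = 2.43 - 2.79 × (1.48) = 2.43 - 4.1292 = -1.6992%.
Real GDP in the next year = 18243 × (1 - 1.6992/100) = 18243 × 0.983008 ≈ 17933 billion.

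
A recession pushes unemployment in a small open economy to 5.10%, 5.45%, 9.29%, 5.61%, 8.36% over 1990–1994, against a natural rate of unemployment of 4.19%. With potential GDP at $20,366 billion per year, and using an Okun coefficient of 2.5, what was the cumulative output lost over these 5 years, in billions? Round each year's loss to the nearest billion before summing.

$6,548 billion

Year 1990: gap = -2.5 × (5.1 - 4.19) = -2.275%, loss ≈ 20366 × 2.275/100 ≈ 463.
Year 1991: gap = -2.5 × (5.45 - 4.19) = -3.15%, loss ≈ 20366 × 3.15/100 ≈ 642.
Year 1992: gap = -2.5 × (9.29 - 4.19) = -12.75%, loss ≈ 20366 × 12.75/100 ≈ 2597.
Year 1993: gap = -2.5 × (5.61 - 4.19) = -3.55%, loss ≈ 20366 × 3.55/100 ≈ 723.
Year 1994: gap = -2.5 × (8.36 - 4.19) = -10.425%, loss ≈ 20366 × 10.425/100 ≈ 2123.
Total lost output = 463 + 642 + 2597 + 723 + 2123 = 6548 billion.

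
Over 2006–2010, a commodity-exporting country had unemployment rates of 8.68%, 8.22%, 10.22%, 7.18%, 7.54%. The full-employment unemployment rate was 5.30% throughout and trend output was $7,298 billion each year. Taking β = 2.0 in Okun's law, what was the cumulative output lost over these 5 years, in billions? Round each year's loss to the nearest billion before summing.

Year 2006: gap = -2.0 × (8.68 - 5.3) = -6.76%, loss ≈ 7298 × 6.76/100 ≈ 493.
Year 2007: gap = -2.0 × (8.22 - 5.3) = -5.84%, loss ≈ 7298 × 5.84/100 ≈ 426.
Year 2008: gap = -2.0 × (10.22 - 5.3) = -9.84%, loss ≈ 7298 × 9.84/100 ≈ 718.
Year 2009: gap = -2.0 × (7.18 - 5.3) = -3.76%, loss ≈ 7298 × 3.76/100 ≈ 274.
Year 2010: gap = -2.0 × (7.54 - 5.3) = -4.48%, loss ≈ 7298 × 4.48/100 ≈ 327.
Total lost output = 493 + 426 + 718 + 274 + 327 = 2238 billion.

$2,238 billion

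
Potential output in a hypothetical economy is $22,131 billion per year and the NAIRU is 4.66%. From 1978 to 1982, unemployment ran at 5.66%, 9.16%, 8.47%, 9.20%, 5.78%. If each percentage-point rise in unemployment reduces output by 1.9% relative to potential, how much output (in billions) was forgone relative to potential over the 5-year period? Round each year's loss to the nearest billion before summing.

$6,294 billion

Year 1978: gap = -1.9 × (5.66 - 4.66) = -1.9%, loss ≈ 22131 × 1.9/100 ≈ 420.
Year 1979: gap = -1.9 × (9.16 - 4.66) = -8.55%, loss ≈ 22131 × 8.55/100 ≈ 1892.
Year 1980: gap = -1.9 × (8.47 - 4.66) = -7.239%, loss ≈ 22131 × 7.239/100 ≈ 1602.
Year 1981: gap = -1.9 × (9.2 - 4.66) = -8.626%, loss ≈ 22131 × 8.626/100 ≈ 1909.
Year 1982: gap = -1.9 × (5.78 - 4.66) = -2.128%, loss ≈ 22131 × 2.128/100 ≈ 471.
Total lost output = 420 + 1892 + 1602 + 1909 + 471 = 6294 billion.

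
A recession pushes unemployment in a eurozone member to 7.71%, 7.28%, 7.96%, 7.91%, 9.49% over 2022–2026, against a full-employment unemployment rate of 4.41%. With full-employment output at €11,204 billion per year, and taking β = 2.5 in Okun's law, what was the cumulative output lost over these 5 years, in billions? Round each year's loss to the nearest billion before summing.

€5,125 billion

Year 2022: gap = -2.5 × (7.71 - 4.41) = -8.25%, loss ≈ 11204 × 8.25/100 ≈ 924.
Year 2023: gap = -2.5 × (7.28 - 4.41) = -7.175%, loss ≈ 11204 × 7.175/100 ≈ 804.
Year 2024: gap = -2.5 × (7.96 - 4.41) = -8.875%, loss ≈ 11204 × 8.875/100 ≈ 994.
Year 2025: gap = -2.5 × (7.91 - 4.41) = -8.75%, loss ≈ 11204 × 8.75/100 ≈ 980.
Year 2026: gap = -2.5 × (9.49 - 4.41) = -12.7%, loss ≈ 11204 × 12.7/100 ≈ 1423.
Total lost output = 924 + 804 + 994 + 980 + 1423 = 5125 billion.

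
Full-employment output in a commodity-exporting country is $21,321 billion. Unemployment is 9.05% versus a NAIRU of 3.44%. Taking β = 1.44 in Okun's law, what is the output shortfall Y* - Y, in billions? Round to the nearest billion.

$1,722 billion

Output gap = -1.44 × (9.05 - 3.44) = -1.44 × 5.61 = -8.0784%.
Actual GDP ≈ 21321 × 0.919216 ≈ 19599 billion, so the shortfall is 21321 - 19599 = 1722 billion.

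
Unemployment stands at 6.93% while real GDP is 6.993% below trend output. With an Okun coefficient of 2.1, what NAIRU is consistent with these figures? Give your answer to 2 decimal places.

3.60%

From Okun's law, u - u* = -(output gap)/β = -(-6.993)/2.1 = 3.33 points.
So u* = 6.93 - 3.33 = 3.60%.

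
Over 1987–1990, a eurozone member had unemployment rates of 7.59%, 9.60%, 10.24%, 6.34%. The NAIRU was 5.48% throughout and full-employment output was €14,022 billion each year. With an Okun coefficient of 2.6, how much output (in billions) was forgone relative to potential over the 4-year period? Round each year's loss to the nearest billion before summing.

€4,320 billion

Year 1987: gap = -2.6 × (7.59 - 5.48) = -5.486%, loss ≈ 14022 × 5.486/100 ≈ 769.
Year 1988: gap = -2.6 × (9.6 - 5.48) = -10.712%, loss ≈ 14022 × 10.712/100 ≈ 1502.
Year 1989: gap = -2.6 × (10.24 - 5.48) = -12.376%, loss ≈ 14022 × 12.376/100 ≈ 1735.
Year 1990: gap = -2.6 × (6.34 - 5.48) = -2.236%, loss ≈ 14022 × 2.236/100 ≈ 314.
Total lost output = 769 + 1502 + 1735 + 314 = 4320 billion.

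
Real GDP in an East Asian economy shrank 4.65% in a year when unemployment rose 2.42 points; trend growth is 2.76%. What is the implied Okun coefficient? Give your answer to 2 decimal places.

β ≈ 3.06

Growth form: g_Y = g_Y* - β × Δu, so β = (g_Y* - g_Y)/Δu.
β = (2.76 + 4.65)/2.42 = 7.41/2.42 = 3.06.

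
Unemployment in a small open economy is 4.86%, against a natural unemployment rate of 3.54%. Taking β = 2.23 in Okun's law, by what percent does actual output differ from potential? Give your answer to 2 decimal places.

-2.94%

The unemployment gap is 4.86 - 3.54 = 1.32 percentage points.
Okun's law gives an output gap of -2.23 × 1.32 = -2.9436%, i.e. 2.94% below potential.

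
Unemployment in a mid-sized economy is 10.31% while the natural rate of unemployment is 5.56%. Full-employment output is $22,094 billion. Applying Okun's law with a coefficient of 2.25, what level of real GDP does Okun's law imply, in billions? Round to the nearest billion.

$19,733 billion

Unemployment gap = 10.31 - 5.56 = 4.75 points, so the output gap is -2.25 × 4.75 = -10.6875%.
Actual GDP = 22094 × (1 - 10.6875/100) = 22094 × 0.893125 ≈ 19733 billion.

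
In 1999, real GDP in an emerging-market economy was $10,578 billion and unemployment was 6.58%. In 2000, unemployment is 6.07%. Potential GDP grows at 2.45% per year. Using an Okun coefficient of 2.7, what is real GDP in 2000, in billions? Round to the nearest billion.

$10,983 billion

Δu = 6.07 - 6.58 = -0.51 points.
Okun's law (growth form): g_Y = g_Y* - β × Δu = 2.45 - 2.7 × (-0.51) = 2.45 + 1.377 = 3.827%.
Real GDP in the next year = 10578 × (1 + 3.827/100) = 10578 × 1.03827 ≈ 10983 billion.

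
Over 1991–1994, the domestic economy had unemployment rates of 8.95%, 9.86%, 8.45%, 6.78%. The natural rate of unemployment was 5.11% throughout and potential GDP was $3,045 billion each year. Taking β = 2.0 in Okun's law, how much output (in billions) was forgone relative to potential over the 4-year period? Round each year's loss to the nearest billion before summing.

$828 billion

Year 1991: gap = -2.0 × (8.95 - 5.11) = -7.68%, loss ≈ 3045 × 7.68/100 ≈ 234.
Year 1992: gap = -2.0 × (9.86 - 5.11) = -9.5%, loss ≈ 3045 × 9.5/100 ≈ 289.
Year 1993: gap = -2.0 × (8.45 - 5.11) = -6.68%, loss ≈ 3045 × 6.68/100 ≈ 203.
Year 1994: gap = -2.0 × (6.78 - 5.11) = -3.34%, loss ≈ 3045 × 3.34/100 ≈ 102.
Total lost output = 234 + 289 + 203 + 102 = 828 billion.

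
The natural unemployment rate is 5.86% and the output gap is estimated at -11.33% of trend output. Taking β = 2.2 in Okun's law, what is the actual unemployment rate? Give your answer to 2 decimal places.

11.01%

From Okun's law, u - u* = -(output gap)/β = -(-11.33)/2.2 = 5.15 points.
So u = 5.86 + 5.15 = 11.01%.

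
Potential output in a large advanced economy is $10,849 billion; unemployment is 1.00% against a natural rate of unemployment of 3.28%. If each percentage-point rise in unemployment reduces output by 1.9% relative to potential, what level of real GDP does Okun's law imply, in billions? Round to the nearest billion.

Unemployment gap = 1 - 3.28 = -2.28 points, so the output gap is -1.9 × (-2.28) = 4.332%.
Actual GDP = 10849 × (1 + 4.332/100) = 10849 × 1.04332 ≈ 11319 billion.

$11,319 billion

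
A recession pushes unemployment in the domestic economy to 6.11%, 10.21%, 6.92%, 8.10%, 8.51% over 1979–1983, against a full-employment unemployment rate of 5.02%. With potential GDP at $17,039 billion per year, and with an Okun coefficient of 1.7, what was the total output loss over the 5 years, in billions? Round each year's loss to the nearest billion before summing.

$4,272 billion

Year 1979: gap = -1.7 × (6.11 - 5.02) = -1.853%, loss ≈ 17039 × 1.853/100 ≈ 316.
Year 1980: gap = -1.7 × (10.21 - 5.02) = -8.823%, loss ≈ 17039 × 8.823/100 ≈ 1503.
Year 1981: gap = -1.7 × (6.92 - 5.02) = -3.23%, loss ≈ 17039 × 3.23/100 ≈ 550.
Year 1982: gap = -1.7 × (8.1 - 5.02) = -5.236%, loss ≈ 17039 × 5.236/100 ≈ 892.
Year 1983: gap = -1.7 × (8.51 - 5.02) = -5.933%, loss ≈ 17039 × 5.933/100 ≈ 1011.
Total lost output = 316 + 1503 + 550 + 892 + 1011 = 4272 billion.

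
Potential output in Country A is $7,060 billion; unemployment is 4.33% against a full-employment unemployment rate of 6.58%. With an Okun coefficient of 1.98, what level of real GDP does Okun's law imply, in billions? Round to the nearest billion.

$7,375 billion

Unemployment gap = 4.33 - 6.58 = -2.25 points, so the output gap is -1.98 × (-2.25) = 4.455%.
Actual GDP = 7060 × (1 + 4.455/100) = 7060 × 1.04455 ≈ 7375 billion.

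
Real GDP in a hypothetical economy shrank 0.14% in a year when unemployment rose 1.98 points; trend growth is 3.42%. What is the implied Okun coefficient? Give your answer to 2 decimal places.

Growth form: g_Y = g_Y* - β × Δu, so β = (g_Y* - g_Y)/Δu.
β = (3.42 + 0.14)/1.98 = 3.56/1.98 = 1.80.

β ≈ 1.80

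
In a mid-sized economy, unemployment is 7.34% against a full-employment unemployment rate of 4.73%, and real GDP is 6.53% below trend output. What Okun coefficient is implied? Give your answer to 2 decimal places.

Okun's law: output gap = -β × (u - u*).
-6.53 = -β × (7.34 - 4.73) = -β × 2.61, so β = 6.53/2.61 = 2.50.

β ≈ 2.50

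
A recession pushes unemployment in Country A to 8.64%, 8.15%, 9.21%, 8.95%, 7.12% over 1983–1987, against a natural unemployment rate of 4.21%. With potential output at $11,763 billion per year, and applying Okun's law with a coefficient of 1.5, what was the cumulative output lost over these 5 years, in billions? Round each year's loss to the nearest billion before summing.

Year 1983: gap = -1.5 × (8.64 - 4.21) = -6.645%, loss ≈ 11763 × 6.645/100 ≈ 782.
Year 1984: gap = -1.5 × (8.15 - 4.21) = -5.91%, loss ≈ 11763 × 5.91/100 ≈ 695.
Year 1985: gap = -1.5 × (9.21 - 4.21) = -7.5%, loss ≈ 11763 × 7.5/100 ≈ 882.
Year 1986: gap = -1.5 × (8.95 - 4.21) = -7.11%, loss ≈ 11763 × 7.11/100 ≈ 836.
Year 1987: gap = -1.5 × (7.12 - 4.21) = -4.365%, loss ≈ 11763 × 4.365/100 ≈ 513.
Total lost output = 782 + 695 + 882 + 836 + 513 = 3708 billion.

$3,708 billion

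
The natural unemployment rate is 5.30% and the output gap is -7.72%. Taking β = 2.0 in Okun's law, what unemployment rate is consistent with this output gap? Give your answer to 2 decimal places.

From Okun's law, u - u* = -(output gap)/β = -(-7.72)/2.0 = 3.86 points.
So u = 5.3 + 3.86 = 9.16%.

9.16%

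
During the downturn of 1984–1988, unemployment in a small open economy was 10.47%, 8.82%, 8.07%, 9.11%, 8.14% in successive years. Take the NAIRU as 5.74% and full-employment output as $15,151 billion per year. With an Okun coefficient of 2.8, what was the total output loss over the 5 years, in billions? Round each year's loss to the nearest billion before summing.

Year 1984: gap = -2.8 × (10.47 - 5.74) = -13.244%, loss ≈ 15151 × 13.244/100 ≈ 2007.
Year 1985: gap = -2.8 × (8.82 - 5.74) = -8.624%, loss ≈ 15151 × 8.624/100 ≈ 1307.
Year 1986: gap = -2.8 × (8.07 - 5.74) = -6.524%, loss ≈ 15151 × 6.524/100 ≈ 988.
Year 1987: gap = -2.8 × (9.11 - 5.74) = -9.436%, loss ≈ 15151 × 9.436/100 ≈ 1430.
Year 1988: gap = -2.8 × (8.14 - 5.74) = -6.72%, loss ≈ 15151 × 6.72/100 ≈ 1018.
Total lost output = 2007 + 1307 + 988 + 1430 + 1018 = 6750 billion.

$6,750 billion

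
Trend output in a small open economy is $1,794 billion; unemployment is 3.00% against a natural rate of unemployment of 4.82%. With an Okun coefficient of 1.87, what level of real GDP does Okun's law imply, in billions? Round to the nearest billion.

Unemployment gap = 3 - 4.82 = -1.82 points, so the output gap is -1.87 × (-1.82) = 3.4034%.
Actual GDP = 1794 × (1 + 3.4034/100) = 1794 × 1.034034 ≈ 1855 billion.

$1,855 billion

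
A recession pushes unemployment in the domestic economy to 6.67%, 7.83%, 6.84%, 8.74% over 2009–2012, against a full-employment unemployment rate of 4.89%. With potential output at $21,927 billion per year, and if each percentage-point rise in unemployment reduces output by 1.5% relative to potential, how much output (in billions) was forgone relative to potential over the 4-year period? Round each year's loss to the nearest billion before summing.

Year 2009: gap = -1.5 × (6.67 - 4.89) = -2.67%, loss ≈ 21927 × 2.67/100 ≈ 585.
Year 2010: gap = -1.5 × (7.83 - 4.89) = -4.41%, loss ≈ 21927 × 4.41/100 ≈ 967.
Year 2011: gap = -1.5 × (6.84 - 4.89) = -2.925%, loss ≈ 21927 × 2.925/100 ≈ 641.
Year 2012: gap = -1.5 × (8.74 - 4.89) = -5.775%, loss ≈ 21927 × 5.775/100 ≈ 1266.
Total lost output = 585 + 967 + 641 + 1266 = 3459 billion.

$3,459 billion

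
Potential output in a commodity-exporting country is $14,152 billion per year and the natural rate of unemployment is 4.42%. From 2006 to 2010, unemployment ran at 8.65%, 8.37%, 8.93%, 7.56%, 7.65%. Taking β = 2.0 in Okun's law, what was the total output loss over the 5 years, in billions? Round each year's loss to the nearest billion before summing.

$5,395 billion

Year 2006: gap = -2.0 × (8.65 - 4.42) = -8.46%, loss ≈ 14152 × 8.46/100 ≈ 1197.
Year 2007: gap = -2.0 × (8.37 - 4.42) = -7.9%, loss ≈ 14152 × 7.9/100 ≈ 1118.
Year 2008: gap = -2.0 × (8.93 - 4.42) = -9.02%, loss ≈ 14152 × 9.02/100 ≈ 1277.
Year 2009: gap = -2.0 × (7.56 - 4.42) = -6.28%, loss ≈ 14152 × 6.28/100 ≈ 889.
Year 2010: gap = -2.0 × (7.65 - 4.42) = -6.46%, loss ≈ 14152 × 6.46/100 ≈ 914.
Total lost output = 1197 + 1118 + 1277 + 889 + 914 = 5395 billion.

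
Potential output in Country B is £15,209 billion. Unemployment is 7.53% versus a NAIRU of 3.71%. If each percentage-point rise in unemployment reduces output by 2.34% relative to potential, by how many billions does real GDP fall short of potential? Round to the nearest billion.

Output gap = -2.34 × (7.53 - 3.71) = -2.34 × 3.82 = -8.9388%.
Actual GDP ≈ 15209 × 0.910612 ≈ 13849 billion, so the shortfall is 15209 - 13849 = 1360 billion.

£1,360 billion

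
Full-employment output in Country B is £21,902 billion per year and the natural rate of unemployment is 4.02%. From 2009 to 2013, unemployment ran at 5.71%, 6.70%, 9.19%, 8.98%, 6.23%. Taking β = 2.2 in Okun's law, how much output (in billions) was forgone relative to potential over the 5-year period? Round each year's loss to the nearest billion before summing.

Year 2009: gap = -2.2 × (5.71 - 4.02) = -3.718%, loss ≈ 21902 × 3.718/100 ≈ 814.
Year 2010: gap = -2.2 × (6.7 - 4.02) = -5.896%, loss ≈ 21902 × 5.896/100 ≈ 1291.
Year 2011: gap = -2.2 × (9.19 - 4.02) = -11.374%, loss ≈ 21902 × 11.374/100 ≈ 2491.
Year 2012: gap = -2.2 × (8.98 - 4.02) = -10.912%, loss ≈ 21902 × 10.912/100 ≈ 2390.
Year 2013: gap = -2.2 × (6.23 - 4.02) = -4.862%, loss ≈ 21902 × 4.862/100 ≈ 1065.
Total lost output = 814 + 1291 + 2491 + 2390 + 1065 = 8051 billion.

£8,051 billion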